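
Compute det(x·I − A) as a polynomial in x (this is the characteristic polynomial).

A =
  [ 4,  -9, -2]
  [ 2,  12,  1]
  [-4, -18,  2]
x^3 - 18*x^2 + 108*x - 216

Expanding det(x·I − A) (e.g. by cofactor expansion or by noting that A is similar to its Jordan form J, which has the same characteristic polynomial as A) gives
  χ_A(x) = x^3 - 18*x^2 + 108*x - 216
which factors as (x - 6)^3. The eigenvalues (with algebraic multiplicities) are λ = 6 with multiplicity 3.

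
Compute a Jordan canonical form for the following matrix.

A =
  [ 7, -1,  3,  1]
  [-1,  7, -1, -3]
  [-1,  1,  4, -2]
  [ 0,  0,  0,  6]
J_3(6) ⊕ J_1(6)

The characteristic polynomial is
  det(x·I − A) = x^4 - 24*x^3 + 216*x^2 - 864*x + 1296 = (x - 6)^4

Eigenvalues and multiplicities (the geometric multiplicity of λ is n − rank(A − λI), which equals the number of Jordan blocks for λ):
  λ = 6: algebraic multiplicity = 4, geometric multiplicity = 2

Determining the block sizes for each eigenvalue:
  λ = 6: with am = 4 and gm = 2, the partition is not yet determined (e.g. several partitions of 4 into 2 parts exist). Let N = A − (6)·I. Computing rank(N^1) = 2, rank(N^2) = 1, rank(N^3) = 0; the number of blocks of size ≥ j is rank(N^{j−1}) − rank(N^j), giving [2, 1, 1]. So we have 1 block(s) of size 3, 1 block(s) of size 1 → block sizes [3, 1]

Assembling the blocks gives a Jordan form
J =
  [6, 1, 0, 0]
  [0, 6, 1, 0]
  [0, 0, 6, 0]
  [0, 0, 0, 6]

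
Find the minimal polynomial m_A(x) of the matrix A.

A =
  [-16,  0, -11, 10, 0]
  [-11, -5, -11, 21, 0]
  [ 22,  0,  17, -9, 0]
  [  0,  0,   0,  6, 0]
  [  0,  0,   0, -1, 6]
x^3 - 7*x^2 - 24*x + 180

The characteristic polynomial is χ_A(x) = (x - 6)^3*(x + 5)^2, so the eigenvalues are known. The minimal polynomial is
  m_A(x) = Π_λ (x − λ)^{k_λ}
where k_λ is the size of the *largest* Jordan block for λ (equivalently, the smallest k with (A − λI)^k v = 0 for every generalised eigenvector v of λ).

  λ = -5: largest Jordan block has size 1, contributing (x + 5)
  λ = 6: largest Jordan block has size 2, contributing (x − 6)^2

So m_A(x) = (x - 6)^2*(x + 5) = x^3 - 7*x^2 - 24*x + 180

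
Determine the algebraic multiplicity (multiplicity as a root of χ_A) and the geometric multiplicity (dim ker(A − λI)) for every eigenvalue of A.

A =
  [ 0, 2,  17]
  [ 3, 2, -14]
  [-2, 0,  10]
λ = 4: alg = 3, geom = 1

Step 1 — factor the characteristic polynomial to read off the algebraic multiplicities:
  χ_A(x) = (x - 4)^3

Step 2 — compute geometric multiplicities via the rank-nullity identity g(λ) = n − rank(A − λI):
  rank(A − (4)·I) = 2, so dim ker(A − (4)·I) = n − 2 = 1

Summary:
  λ = 4: algebraic multiplicity = 3, geometric multiplicity = 1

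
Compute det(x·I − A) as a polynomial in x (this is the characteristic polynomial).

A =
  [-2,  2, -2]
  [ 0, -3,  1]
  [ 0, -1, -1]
x^3 + 6*x^2 + 12*x + 8

Expanding det(x·I − A) (e.g. by cofactor expansion or by noting that A is similar to its Jordan form J, which has the same characteristic polynomial as A) gives
  χ_A(x) = x^3 + 6*x^2 + 12*x + 8
which factors as (x + 2)^3. The eigenvalues (with algebraic multiplicities) are λ = -2 with multiplicity 3.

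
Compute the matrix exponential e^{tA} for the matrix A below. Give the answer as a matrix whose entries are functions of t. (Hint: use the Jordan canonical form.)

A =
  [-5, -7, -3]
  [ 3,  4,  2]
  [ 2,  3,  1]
e^{tA} =
  [-t^2 - 5*t + 1, -t^2 - 7*t, -t^2 - 3*t]
  [t^2/2 + 3*t, t^2/2 + 4*t + 1, t^2/2 + 2*t]
  [t^2/2 + 2*t, t^2/2 + 3*t, t^2/2 + t + 1]

Strategy: write A = P · J · P⁻¹ where J is a Jordan canonical form, so e^{tA} = P · e^{tJ} · P⁻¹, and e^{tJ} can be computed block-by-block.

A has Jordan form
J =
  [0, 1, 0]
  [0, 0, 1]
  [0, 0, 0]
(up to reordering of blocks).

Per-block formulas:
  For a 3×3 Jordan block J_3(0): exp(t · J_3(0)) = e^(0t)·(I + t·N + (t^2/2)·N^2), where N is the 3×3 nilpotent shift.

After assembling e^{tJ} and conjugating by P, we get:

e^{tA} =
  [-t^2 - 5*t + 1, -t^2 - 7*t, -t^2 - 3*t]
  [t^2/2 + 3*t, t^2/2 + 4*t + 1, t^2/2 + 2*t]
  [t^2/2 + 2*t, t^2/2 + 3*t, t^2/2 + t + 1]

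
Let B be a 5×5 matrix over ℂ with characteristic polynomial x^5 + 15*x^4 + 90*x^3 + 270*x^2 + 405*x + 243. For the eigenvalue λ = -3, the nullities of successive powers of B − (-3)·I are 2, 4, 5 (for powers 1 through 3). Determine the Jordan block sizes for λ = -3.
Block sizes for λ = -3: [3, 2]

From the dimensions of kernels of powers, the number of Jordan blocks of size at least j is d_j − d_{j−1} where d_j = dim ker(N^j) (with d_0 = 0). Computing the differences gives [2, 2, 1].
The number of blocks of size exactly k is (#blocks of size ≥ k) − (#blocks of size ≥ k + 1), so the partition is: 1 block(s) of size 2, 1 block(s) of size 3.
In nonincreasing order the block sizes are [3, 2].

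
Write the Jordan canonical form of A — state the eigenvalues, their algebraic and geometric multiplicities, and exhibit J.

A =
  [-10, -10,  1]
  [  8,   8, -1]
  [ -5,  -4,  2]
J_1(-2) ⊕ J_2(1)

The characteristic polynomial is
  det(x·I − A) = x^3 - 3*x + 2 = (x - 1)^2*(x + 2)

Eigenvalues and multiplicities (the geometric multiplicity of λ is n − rank(A − λI), which equals the number of Jordan blocks for λ):
  λ = -2: algebraic multiplicity = 1, geometric multiplicity = 1
  λ = 1: algebraic multiplicity = 2, geometric multiplicity = 1

Determining the block sizes for each eigenvalue:
  λ = -2: one block (gm = 1), so the single block has size am = 1 → block sizes [1]
  λ = 1: one block (gm = 1), so the single block has size am = 2 → block sizes [2]

Assembling the blocks gives a Jordan form
J =
  [-2, 0, 0]
  [ 0, 1, 1]
  [ 0, 0, 1]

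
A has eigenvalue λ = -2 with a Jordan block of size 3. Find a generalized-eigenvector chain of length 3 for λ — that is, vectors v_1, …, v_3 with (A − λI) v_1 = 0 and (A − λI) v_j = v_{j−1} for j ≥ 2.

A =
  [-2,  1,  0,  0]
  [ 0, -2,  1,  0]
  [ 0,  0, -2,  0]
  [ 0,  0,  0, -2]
A Jordan chain for λ = -2 of length 3:
v_1 = (1, 0, 0, 0)ᵀ
v_2 = (0, 1, 0, 0)ᵀ
v_3 = (0, 0, 1, 0)ᵀ

Let N = A − (-2)·I. We want v_3 with N^3 v_3 = 0 but N^2 v_3 ≠ 0; then v_{j-1} := N · v_j for j = 3, …, 2.

Pick v_3 = (0, 0, 1, 0)ᵀ.
Then v_2 = N · v_3 = (0, 1, 0, 0)ᵀ.
Then v_1 = N · v_2 = (1, 0, 0, 0)ᵀ.

Sanity check: (A − (-2)·I) v_1 = (0, 0, 0, 0)ᵀ = 0. ✓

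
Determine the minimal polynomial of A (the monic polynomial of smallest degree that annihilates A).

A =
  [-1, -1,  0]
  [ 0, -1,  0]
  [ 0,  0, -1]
x^2 + 2*x + 1

The characteristic polynomial is χ_A(x) = (x + 1)^3, so the eigenvalues are known. The minimal polynomial is
  m_A(x) = Π_λ (x − λ)^{k_λ}
where k_λ is the size of the *largest* Jordan block for λ (equivalently, the smallest k with (A − λI)^k v = 0 for every generalised eigenvector v of λ).

  λ = -1: largest Jordan block has size 2, contributing (x + 1)^2

So m_A(x) = (x + 1)^2 = x^2 + 2*x + 1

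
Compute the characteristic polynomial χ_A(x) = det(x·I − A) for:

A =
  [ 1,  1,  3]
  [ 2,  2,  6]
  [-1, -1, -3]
x^3

Expanding det(x·I − A) (e.g. by cofactor expansion or by noting that A is similar to its Jordan form J, which has the same characteristic polynomial as A) gives
  χ_A(x) = x^3
which factors as x^3. The eigenvalues (with algebraic multiplicities) are λ = 0 with multiplicity 3.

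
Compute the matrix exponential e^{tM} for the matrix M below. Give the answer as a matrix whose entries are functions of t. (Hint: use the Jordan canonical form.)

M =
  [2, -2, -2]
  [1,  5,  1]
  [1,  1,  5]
e^{tM} =
  [-2*t*exp(4*t) + exp(4*t), -2*t*exp(4*t), -2*t*exp(4*t)]
  [t*exp(4*t), t*exp(4*t) + exp(4*t), t*exp(4*t)]
  [t*exp(4*t), t*exp(4*t), t*exp(4*t) + exp(4*t)]

Strategy: write M = P · J · P⁻¹ where J is a Jordan canonical form, so e^{tM} = P · e^{tJ} · P⁻¹, and e^{tJ} can be computed block-by-block.

M has Jordan form
J =
  [4, 1, 0]
  [0, 4, 0]
  [0, 0, 4]
(up to reordering of blocks).

Per-block formulas:
  For a 1×1 block at λ = 4: exp(t · [4]) = [e^(4t)].
  For a 2×2 Jordan block J_2(4): exp(t · J_2(4)) = e^(4t)·(I + t·N), where N is the 2×2 nilpotent shift.

After assembling e^{tJ} and conjugating by P, we get:

e^{tM} =
  [-2*t*exp(4*t) + exp(4*t), -2*t*exp(4*t), -2*t*exp(4*t)]
  [t*exp(4*t), t*exp(4*t) + exp(4*t), t*exp(4*t)]
  [t*exp(4*t), t*exp(4*t), t*exp(4*t) + exp(4*t)]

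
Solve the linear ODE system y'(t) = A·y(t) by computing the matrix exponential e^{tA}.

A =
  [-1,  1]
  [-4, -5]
e^{tA} =
  [2*t*exp(-3*t) + exp(-3*t), t*exp(-3*t)]
  [-4*t*exp(-3*t), -2*t*exp(-3*t) + exp(-3*t)]

Strategy: write A = P · J · P⁻¹ where J is a Jordan canonical form, so e^{tA} = P · e^{tJ} · P⁻¹, and e^{tJ} can be computed block-by-block.

A has Jordan form
J =
  [-3,  1]
  [ 0, -3]
(up to reordering of blocks).

Per-block formulas:
  For a 2×2 Jordan block J_2(-3): exp(t · J_2(-3)) = e^(-3t)·(I + t·N), where N is the 2×2 nilpotent shift.

After assembling e^{tJ} and conjugating by P, we get:

e^{tA} =
  [2*t*exp(-3*t) + exp(-3*t), t*exp(-3*t)]
  [-4*t*exp(-3*t), -2*t*exp(-3*t) + exp(-3*t)]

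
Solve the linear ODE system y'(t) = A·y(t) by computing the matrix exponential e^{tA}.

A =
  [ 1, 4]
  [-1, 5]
e^{tA} =
  [-2*t*exp(3*t) + exp(3*t), 4*t*exp(3*t)]
  [-t*exp(3*t), 2*t*exp(3*t) + exp(3*t)]

Strategy: write A = P · J · P⁻¹ where J is a Jordan canonical form, so e^{tA} = P · e^{tJ} · P⁻¹, and e^{tJ} can be computed block-by-block.

A has Jordan form
J =
  [3, 1]
  [0, 3]
(up to reordering of blocks).

Per-block formulas:
  For a 2×2 Jordan block J_2(3): exp(t · J_2(3)) = e^(3t)·(I + t·N), where N is the 2×2 nilpotent shift.

After assembling e^{tJ} and conjugating by P, we get:

e^{tA} =
  [-2*t*exp(3*t) + exp(3*t), 4*t*exp(3*t)]
  [-t*exp(3*t), 2*t*exp(3*t) + exp(3*t)]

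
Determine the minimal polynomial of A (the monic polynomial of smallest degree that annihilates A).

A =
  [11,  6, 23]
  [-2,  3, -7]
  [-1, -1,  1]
x^3 - 15*x^2 + 75*x - 125

The characteristic polynomial is χ_A(x) = (x - 5)^3, so the eigenvalues are known. The minimal polynomial is
  m_A(x) = Π_λ (x − λ)^{k_λ}
where k_λ is the size of the *largest* Jordan block for λ (equivalently, the smallest k with (A − λI)^k v = 0 for every generalised eigenvector v of λ).

  λ = 5: largest Jordan block has size 3, contributing (x − 5)^3

So m_A(x) = (x - 5)^3 = x^3 - 15*x^2 + 75*x - 125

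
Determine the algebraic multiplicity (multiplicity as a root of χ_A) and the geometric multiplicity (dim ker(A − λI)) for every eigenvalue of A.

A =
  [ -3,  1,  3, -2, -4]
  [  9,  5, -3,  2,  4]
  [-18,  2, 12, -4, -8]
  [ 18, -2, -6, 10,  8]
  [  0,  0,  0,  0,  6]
λ = 6: alg = 5, geom = 4

Step 1 — factor the characteristic polynomial to read off the algebraic multiplicities:
  χ_A(x) = (x - 6)^5

Step 2 — compute geometric multiplicities via the rank-nullity identity g(λ) = n − rank(A − λI):
  rank(A − (6)·I) = 1, so dim ker(A − (6)·I) = n − 1 = 4

Summary:
  λ = 6: algebraic multiplicity = 5, geometric multiplicity = 4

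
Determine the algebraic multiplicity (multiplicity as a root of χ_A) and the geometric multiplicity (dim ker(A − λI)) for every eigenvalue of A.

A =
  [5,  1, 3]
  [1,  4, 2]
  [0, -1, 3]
λ = 4: alg = 3, geom = 1

Step 1 — factor the characteristic polynomial to read off the algebraic multiplicities:
  χ_A(x) = (x - 4)^3

Step 2 — compute geometric multiplicities via the rank-nullity identity g(λ) = n − rank(A − λI):
  rank(A − (4)·I) = 2, so dim ker(A − (4)·I) = n − 2 = 1

Summary:
  λ = 4: algebraic multiplicity = 3, geometric multiplicity = 1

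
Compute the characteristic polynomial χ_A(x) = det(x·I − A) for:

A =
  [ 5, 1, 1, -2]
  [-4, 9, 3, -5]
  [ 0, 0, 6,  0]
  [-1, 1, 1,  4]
x^4 - 24*x^3 + 216*x^2 - 864*x + 1296

Expanding det(x·I − A) (e.g. by cofactor expansion or by noting that A is similar to its Jordan form J, which has the same characteristic polynomial as A) gives
  χ_A(x) = x^4 - 24*x^3 + 216*x^2 - 864*x + 1296
which factors as (x - 6)^4. The eigenvalues (with algebraic multiplicities) are λ = 6 with multiplicity 4.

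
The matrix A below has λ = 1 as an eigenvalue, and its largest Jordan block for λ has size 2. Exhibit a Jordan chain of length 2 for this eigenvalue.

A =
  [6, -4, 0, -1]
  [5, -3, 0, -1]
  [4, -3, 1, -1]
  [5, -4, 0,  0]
A Jordan chain for λ = 1 of length 2:
v_1 = (5, 5, 4, 5)ᵀ
v_2 = (1, 0, 0, 0)ᵀ

Let N = A − (1)·I. We want v_2 with N^2 v_2 = 0 but N^1 v_2 ≠ 0; then v_{j-1} := N · v_j for j = 2, …, 2.

Pick v_2 = (1, 0, 0, 0)ᵀ.
Then v_1 = N · v_2 = (5, 5, 4, 5)ᵀ.

Sanity check: (A − (1)·I) v_1 = (0, 0, 0, 0)ᵀ = 0. ✓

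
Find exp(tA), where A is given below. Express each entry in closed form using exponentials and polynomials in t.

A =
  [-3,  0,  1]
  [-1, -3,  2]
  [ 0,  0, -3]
e^{tA} =
  [exp(-3*t), 0, t*exp(-3*t)]
  [-t*exp(-3*t), exp(-3*t), -t^2*exp(-3*t)/2 + 2*t*exp(-3*t)]
  [0, 0, exp(-3*t)]

Strategy: write A = P · J · P⁻¹ where J is a Jordan canonical form, so e^{tA} = P · e^{tJ} · P⁻¹, and e^{tJ} can be computed block-by-block.

A has Jordan form
J =
  [-3,  1,  0]
  [ 0, -3,  1]
  [ 0,  0, -3]
(up to reordering of blocks).

Per-block formulas:
  For a 3×3 Jordan block J_3(-3): exp(t · J_3(-3)) = e^(-3t)·(I + t·N + (t^2/2)·N^2), where N is the 3×3 nilpotent shift.

After assembling e^{tJ} and conjugating by P, we get:

e^{tA} =
  [exp(-3*t), 0, t*exp(-3*t)]
  [-t*exp(-3*t), exp(-3*t), -t^2*exp(-3*t)/2 + 2*t*exp(-3*t)]
  [0, 0, exp(-3*t)]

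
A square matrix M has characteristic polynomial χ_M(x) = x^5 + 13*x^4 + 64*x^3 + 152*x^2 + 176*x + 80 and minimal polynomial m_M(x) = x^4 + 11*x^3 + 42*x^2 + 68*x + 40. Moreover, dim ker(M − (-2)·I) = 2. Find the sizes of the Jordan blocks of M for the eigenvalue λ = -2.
Block sizes for λ = -2: [3, 1]

Step 1 — from the characteristic polynomial, algebraic multiplicity of λ = -2 is 4. From dim ker(M − (-2)·I) = 2, there are exactly 2 Jordan blocks for λ = -2.
Step 2 — from the minimal polynomial, the factor (x + 2)^3 tells us the largest block for λ = -2 has size 3.
Step 3 — with total size 4, 2 blocks, and largest block 3, the block sizes (in nonincreasing order) are [3, 1].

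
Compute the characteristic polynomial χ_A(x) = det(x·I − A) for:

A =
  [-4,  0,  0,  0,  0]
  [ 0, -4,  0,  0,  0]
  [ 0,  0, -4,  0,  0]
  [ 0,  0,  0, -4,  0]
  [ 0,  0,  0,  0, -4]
x^5 + 20*x^4 + 160*x^3 + 640*x^2 + 1280*x + 1024

Expanding det(x·I − A) (e.g. by cofactor expansion or by noting that A is similar to its Jordan form J, which has the same characteristic polynomial as A) gives
  χ_A(x) = x^5 + 20*x^4 + 160*x^3 + 640*x^2 + 1280*x + 1024
which factors as (x + 4)^5. The eigenvalues (with algebraic multiplicities) are λ = -4 with multiplicity 5.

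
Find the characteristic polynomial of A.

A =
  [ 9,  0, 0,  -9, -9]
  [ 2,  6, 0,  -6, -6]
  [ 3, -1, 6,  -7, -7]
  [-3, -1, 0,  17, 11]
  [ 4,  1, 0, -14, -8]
x^5 - 30*x^4 + 360*x^3 - 2160*x^2 + 6480*x - 7776

Expanding det(x·I − A) (e.g. by cofactor expansion or by noting that A is similar to its Jordan form J, which has the same characteristic polynomial as A) gives
  χ_A(x) = x^5 - 30*x^4 + 360*x^3 - 2160*x^2 + 6480*x - 7776
which factors as (x - 6)^5. The eigenvalues (with algebraic multiplicities) are λ = 6 with multiplicity 5.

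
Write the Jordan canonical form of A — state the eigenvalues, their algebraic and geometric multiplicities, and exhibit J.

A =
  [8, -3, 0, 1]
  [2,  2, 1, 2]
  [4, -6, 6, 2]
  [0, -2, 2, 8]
J_3(6) ⊕ J_1(6)

The characteristic polynomial is
  det(x·I − A) = x^4 - 24*x^3 + 216*x^2 - 864*x + 1296 = (x - 6)^4

Eigenvalues and multiplicities (the geometric multiplicity of λ is n − rank(A − λI), which equals the number of Jordan blocks for λ):
  λ = 6: algebraic multiplicity = 4, geometric multiplicity = 2

Determining the block sizes for each eigenvalue:
  λ = 6: with am = 4 and gm = 2, the partition is not yet determined (e.g. several partitions of 4 into 2 parts exist). Let N = A − (6)·I. Computing rank(N^1) = 2, rank(N^2) = 1, rank(N^3) = 0; the number of blocks of size ≥ j is rank(N^{j−1}) − rank(N^j), giving [2, 1, 1]. So we have 1 block(s) of size 3, 1 block(s) of size 1 → block sizes [3, 1]

Assembling the blocks gives a Jordan form
J =
  [6, 1, 0, 0]
  [0, 6, 1, 0]
  [0, 0, 6, 0]
  [0, 0, 0, 6]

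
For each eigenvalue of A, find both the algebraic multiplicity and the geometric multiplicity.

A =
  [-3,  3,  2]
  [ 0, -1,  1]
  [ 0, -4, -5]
λ = -3: alg = 3, geom = 1

Step 1 — factor the characteristic polynomial to read off the algebraic multiplicities:
  χ_A(x) = (x + 3)^3

Step 2 — compute geometric multiplicities via the rank-nullity identity g(λ) = n − rank(A − λI):
  rank(A − (-3)·I) = 2, so dim ker(A − (-3)·I) = n − 2 = 1

Summary:
  λ = -3: algebraic multiplicity = 3, geometric multiplicity = 1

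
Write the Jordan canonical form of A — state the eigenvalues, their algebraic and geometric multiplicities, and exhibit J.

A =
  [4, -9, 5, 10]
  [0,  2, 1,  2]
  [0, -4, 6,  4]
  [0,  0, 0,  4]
J_3(4) ⊕ J_1(4)

The characteristic polynomial is
  det(x·I − A) = x^4 - 16*x^3 + 96*x^2 - 256*x + 256 = (x - 4)^4

Eigenvalues and multiplicities (the geometric multiplicity of λ is n − rank(A − λI), which equals the number of Jordan blocks for λ):
  λ = 4: algebraic multiplicity = 4, geometric multiplicity = 2

Determining the block sizes for each eigenvalue:
  λ = 4: with am = 4 and gm = 2, the partition is not yet determined (e.g. several partitions of 4 into 2 parts exist). Let N = A − (4)·I. Computing rank(N^1) = 2, rank(N^2) = 1, rank(N^3) = 0; the number of blocks of size ≥ j is rank(N^{j−1}) − rank(N^j), giving [2, 1, 1]. So we have 1 block(s) of size 3, 1 block(s) of size 1 → block sizes [3, 1]

Assembling the blocks gives a Jordan form
J =
  [4, 1, 0, 0]
  [0, 4, 1, 0]
  [0, 0, 4, 0]
  [0, 0, 0, 4]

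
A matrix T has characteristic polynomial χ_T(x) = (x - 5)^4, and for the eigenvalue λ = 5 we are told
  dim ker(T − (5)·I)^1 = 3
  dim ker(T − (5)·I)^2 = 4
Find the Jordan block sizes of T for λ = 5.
Block sizes for λ = 5: [2, 1, 1]

From the dimensions of kernels of powers, the number of Jordan blocks of size at least j is d_j − d_{j−1} where d_j = dim ker(N^j) (with d_0 = 0). Computing the differences gives [3, 1].
The number of blocks of size exactly k is (#blocks of size ≥ k) − (#blocks of size ≥ k + 1), so the partition is: 2 block(s) of size 1, 1 block(s) of size 2.
In nonincreasing order the block sizes are [2, 1, 1].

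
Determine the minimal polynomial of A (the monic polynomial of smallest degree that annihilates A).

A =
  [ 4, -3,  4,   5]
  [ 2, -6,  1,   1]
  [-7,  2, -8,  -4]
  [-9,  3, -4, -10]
x^3 + 15*x^2 + 75*x + 125

The characteristic polynomial is χ_A(x) = (x + 5)^4, so the eigenvalues are known. The minimal polynomial is
  m_A(x) = Π_λ (x − λ)^{k_λ}
where k_λ is the size of the *largest* Jordan block for λ (equivalently, the smallest k with (A − λI)^k v = 0 for every generalised eigenvector v of λ).

  λ = -5: largest Jordan block has size 3, contributing (x + 5)^3

So m_A(x) = (x + 5)^3 = x^3 + 15*x^2 + 75*x + 125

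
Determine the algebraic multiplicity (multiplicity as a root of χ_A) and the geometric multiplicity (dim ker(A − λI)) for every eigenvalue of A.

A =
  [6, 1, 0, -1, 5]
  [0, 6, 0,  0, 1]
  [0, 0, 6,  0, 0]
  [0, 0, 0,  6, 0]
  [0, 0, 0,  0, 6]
λ = 6: alg = 5, geom = 3

Step 1 — factor the characteristic polynomial to read off the algebraic multiplicities:
  χ_A(x) = (x - 6)^5

Step 2 — compute geometric multiplicities via the rank-nullity identity g(λ) = n − rank(A − λI):
  rank(A − (6)·I) = 2, so dim ker(A − (6)·I) = n − 2 = 3

Summary:
  λ = 6: algebraic multiplicity = 5, geometric multiplicity = 3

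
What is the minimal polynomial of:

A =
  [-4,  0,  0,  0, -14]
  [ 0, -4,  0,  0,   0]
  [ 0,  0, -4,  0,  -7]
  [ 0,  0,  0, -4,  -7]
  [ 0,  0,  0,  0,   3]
x^2 + x - 12

The characteristic polynomial is χ_A(x) = (x - 3)*(x + 4)^4, so the eigenvalues are known. The minimal polynomial is
  m_A(x) = Π_λ (x − λ)^{k_λ}
where k_λ is the size of the *largest* Jordan block for λ (equivalently, the smallest k with (A − λI)^k v = 0 for every generalised eigenvector v of λ).

  λ = -4: largest Jordan block has size 1, contributing (x + 4)
  λ = 3: largest Jordan block has size 1, contributing (x − 3)

So m_A(x) = (x - 3)*(x + 4) = x^2 + x - 12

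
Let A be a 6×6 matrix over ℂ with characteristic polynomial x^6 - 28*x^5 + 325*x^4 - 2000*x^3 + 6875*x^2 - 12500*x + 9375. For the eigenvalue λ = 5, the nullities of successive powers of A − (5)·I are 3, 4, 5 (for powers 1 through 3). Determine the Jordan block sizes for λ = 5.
Block sizes for λ = 5: [3, 1, 1]

From the dimensions of kernels of powers, the number of Jordan blocks of size at least j is d_j − d_{j−1} where d_j = dim ker(N^j) (with d_0 = 0). Computing the differences gives [3, 1, 1].
The number of blocks of size exactly k is (#blocks of size ≥ k) − (#blocks of size ≥ k + 1), so the partition is: 2 block(s) of size 1, 1 block(s) of size 3.
In nonincreasing order the block sizes are [3, 1, 1].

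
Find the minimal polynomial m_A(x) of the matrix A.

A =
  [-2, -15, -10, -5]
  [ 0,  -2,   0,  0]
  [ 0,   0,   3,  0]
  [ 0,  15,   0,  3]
x^2 - x - 6

The characteristic polynomial is χ_A(x) = (x - 3)^2*(x + 2)^2, so the eigenvalues are known. The minimal polynomial is
  m_A(x) = Π_λ (x − λ)^{k_λ}
where k_λ is the size of the *largest* Jordan block for λ (equivalently, the smallest k with (A − λI)^k v = 0 for every generalised eigenvector v of λ).

  λ = -2: largest Jordan block has size 1, contributing (x + 2)
  λ = 3: largest Jordan block has size 1, contributing (x − 3)

So m_A(x) = (x - 3)*(x + 2) = x^2 - x - 6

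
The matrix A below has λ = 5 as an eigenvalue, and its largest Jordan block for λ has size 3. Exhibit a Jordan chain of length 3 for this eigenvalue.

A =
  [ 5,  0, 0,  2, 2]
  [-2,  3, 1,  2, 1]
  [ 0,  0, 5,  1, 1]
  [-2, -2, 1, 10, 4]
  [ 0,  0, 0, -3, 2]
A Jordan chain for λ = 5 of length 3:
v_1 = (-4, 0, -2, -6, 6)ᵀ
v_2 = (0, -2, 0, -2, 0)ᵀ
v_3 = (1, 0, 0, 0, 0)ᵀ

Let N = A − (5)·I. We want v_3 with N^3 v_3 = 0 but N^2 v_3 ≠ 0; then v_{j-1} := N · v_j for j = 3, …, 2.

Pick v_3 = (1, 0, 0, 0, 0)ᵀ.
Then v_2 = N · v_3 = (0, -2, 0, -2, 0)ᵀ.
Then v_1 = N · v_2 = (-4, 0, -2, -6, 6)ᵀ.

Sanity check: (A − (5)·I) v_1 = (0, 0, 0, 0, 0)ᵀ = 0. ✓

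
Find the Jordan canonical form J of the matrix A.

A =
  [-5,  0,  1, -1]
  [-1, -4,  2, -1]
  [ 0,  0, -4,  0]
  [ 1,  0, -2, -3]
J_3(-4) ⊕ J_1(-4)

The characteristic polynomial is
  det(x·I − A) = x^4 + 16*x^3 + 96*x^2 + 256*x + 256 = (x + 4)^4

Eigenvalues and multiplicities (the geometric multiplicity of λ is n − rank(A − λI), which equals the number of Jordan blocks for λ):
  λ = -4: algebraic multiplicity = 4, geometric multiplicity = 2

Determining the block sizes for each eigenvalue:
  λ = -4: with am = 4 and gm = 2, the partition is not yet determined (e.g. several partitions of 4 into 2 parts exist). Let N = A − (-4)·I. Computing rank(N^1) = 2, rank(N^2) = 1, rank(N^3) = 0; the number of blocks of size ≥ j is rank(N^{j−1}) − rank(N^j), giving [2, 1, 1]. So we have 1 block(s) of size 3, 1 block(s) of size 1 → block sizes [3, 1]

Assembling the blocks gives a Jordan form
J =
  [-4,  1,  0,  0]
  [ 0, -4,  1,  0]
  [ 0,  0, -4,  0]
  [ 0,  0,  0, -4]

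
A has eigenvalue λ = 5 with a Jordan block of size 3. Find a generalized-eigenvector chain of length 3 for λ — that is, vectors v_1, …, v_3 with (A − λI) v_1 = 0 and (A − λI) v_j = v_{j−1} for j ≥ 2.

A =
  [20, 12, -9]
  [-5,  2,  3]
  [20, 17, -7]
A Jordan chain for λ = 5 of length 3:
v_1 = (-15, 0, -25)ᵀ
v_2 = (15, -5, 20)ᵀ
v_3 = (1, 0, 0)ᵀ

Let N = A − (5)·I. We want v_3 with N^3 v_3 = 0 but N^2 v_3 ≠ 0; then v_{j-1} := N · v_j for j = 3, …, 2.

Pick v_3 = (1, 0, 0)ᵀ.
Then v_2 = N · v_3 = (15, -5, 20)ᵀ.
Then v_1 = N · v_2 = (-15, 0, -25)ᵀ.

Sanity check: (A − (5)·I) v_1 = (0, 0, 0)ᵀ = 0. ✓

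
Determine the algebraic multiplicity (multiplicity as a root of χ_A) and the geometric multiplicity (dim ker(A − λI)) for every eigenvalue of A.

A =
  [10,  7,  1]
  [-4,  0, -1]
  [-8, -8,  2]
λ = 4: alg = 3, geom = 1

Step 1 — factor the characteristic polynomial to read off the algebraic multiplicities:
  χ_A(x) = (x - 4)^3

Step 2 — compute geometric multiplicities via the rank-nullity identity g(λ) = n − rank(A − λI):
  rank(A − (4)·I) = 2, so dim ker(A − (4)·I) = n − 2 = 1

Summary:
  λ = 4: algebraic multiplicity = 3, geometric multiplicity = 1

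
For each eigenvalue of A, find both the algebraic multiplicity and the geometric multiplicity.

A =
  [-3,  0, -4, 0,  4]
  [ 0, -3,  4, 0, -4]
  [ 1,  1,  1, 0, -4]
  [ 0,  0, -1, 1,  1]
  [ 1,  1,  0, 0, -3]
λ = -3: alg = 3, geom = 2; λ = 1: alg = 2, geom = 1

Step 1 — factor the characteristic polynomial to read off the algebraic multiplicities:
  χ_A(x) = (x - 1)^2*(x + 3)^3

Step 2 — compute geometric multiplicities via the rank-nullity identity g(λ) = n − rank(A − λI):
  rank(A − (-3)·I) = 3, so dim ker(A − (-3)·I) = n − 3 = 2
  rank(A − (1)·I) = 4, so dim ker(A − (1)·I) = n − 4 = 1

Summary:
  λ = -3: algebraic multiplicity = 3, geometric multiplicity = 2
  λ = 1: algebraic multiplicity = 2, geometric multiplicity = 1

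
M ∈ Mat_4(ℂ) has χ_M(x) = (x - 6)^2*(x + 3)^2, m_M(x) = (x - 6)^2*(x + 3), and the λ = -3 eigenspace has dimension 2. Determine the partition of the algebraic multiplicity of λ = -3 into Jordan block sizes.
Block sizes for λ = -3: [1, 1]

Step 1 — from the characteristic polynomial, algebraic multiplicity of λ = -3 is 2. From dim ker(M − (-3)·I) = 2, there are exactly 2 Jordan blocks for λ = -3.
Step 2 — from the minimal polynomial, the factor (x + 3) tells us the largest block for λ = -3 has size 1.
Step 3 — with total size 2, 2 blocks, and largest block 1, the block sizes (in nonincreasing order) are [1, 1].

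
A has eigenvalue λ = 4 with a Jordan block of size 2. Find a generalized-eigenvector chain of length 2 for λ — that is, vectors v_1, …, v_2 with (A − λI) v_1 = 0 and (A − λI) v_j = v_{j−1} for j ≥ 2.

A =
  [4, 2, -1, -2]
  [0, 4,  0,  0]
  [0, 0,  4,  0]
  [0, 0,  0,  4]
A Jordan chain for λ = 4 of length 2:
v_1 = (2, 0, 0, 0)ᵀ
v_2 = (0, 1, 0, 0)ᵀ

Let N = A − (4)·I. We want v_2 with N^2 v_2 = 0 but N^1 v_2 ≠ 0; then v_{j-1} := N · v_j for j = 2, …, 2.

Pick v_2 = (0, 1, 0, 0)ᵀ.
Then v_1 = N · v_2 = (2, 0, 0, 0)ᵀ.

Sanity check: (A − (4)·I) v_1 = (0, 0, 0, 0)ᵀ = 0. ✓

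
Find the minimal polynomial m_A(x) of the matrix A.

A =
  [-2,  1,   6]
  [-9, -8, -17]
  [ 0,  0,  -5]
x^3 + 15*x^2 + 75*x + 125

The characteristic polynomial is χ_A(x) = (x + 5)^3, so the eigenvalues are known. The minimal polynomial is
  m_A(x) = Π_λ (x − λ)^{k_λ}
where k_λ is the size of the *largest* Jordan block for λ (equivalently, the smallest k with (A − λI)^k v = 0 for every generalised eigenvector v of λ).

  λ = -5: largest Jordan block has size 3, contributing (x + 5)^3

So m_A(x) = (x + 5)^3 = x^3 + 15*x^2 + 75*x + 125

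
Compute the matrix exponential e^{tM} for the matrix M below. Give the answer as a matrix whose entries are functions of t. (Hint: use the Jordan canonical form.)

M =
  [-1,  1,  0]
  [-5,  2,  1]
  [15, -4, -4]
e^{tM} =
  [-5*t^2*exp(-t)/2 + exp(-t), 3*t^2*exp(-t)/2 + t*exp(-t), t^2*exp(-t)/2]
  [-5*t*exp(-t), 3*t*exp(-t) + exp(-t), t*exp(-t)]
  [-25*t^2*exp(-t)/2 + 15*t*exp(-t), 15*t^2*exp(-t)/2 - 4*t*exp(-t), 5*t^2*exp(-t)/2 - 3*t*exp(-t) + exp(-t)]

Strategy: write M = P · J · P⁻¹ where J is a Jordan canonical form, so e^{tM} = P · e^{tJ} · P⁻¹, and e^{tJ} can be computed block-by-block.

M has Jordan form
J =
  [-1,  1,  0]
  [ 0, -1,  1]
  [ 0,  0, -1]
(up to reordering of blocks).

Per-block formulas:
  For a 3×3 Jordan block J_3(-1): exp(t · J_3(-1)) = e^(-1t)·(I + t·N + (t^2/2)·N^2), where N is the 3×3 nilpotent shift.

After assembling e^{tJ} and conjugating by P, we get:

e^{tM} =
  [-5*t^2*exp(-t)/2 + exp(-t), 3*t^2*exp(-t)/2 + t*exp(-t), t^2*exp(-t)/2]
  [-5*t*exp(-t), 3*t*exp(-t) + exp(-t), t*exp(-t)]
  [-25*t^2*exp(-t)/2 + 15*t*exp(-t), 15*t^2*exp(-t)/2 - 4*t*exp(-t), 5*t^2*exp(-t)/2 - 3*t*exp(-t) + exp(-t)]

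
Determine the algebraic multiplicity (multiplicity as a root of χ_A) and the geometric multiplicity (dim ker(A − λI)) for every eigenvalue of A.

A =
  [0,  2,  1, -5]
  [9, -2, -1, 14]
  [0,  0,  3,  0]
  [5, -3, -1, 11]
λ = 3: alg = 4, geom = 2

Step 1 — factor the characteristic polynomial to read off the algebraic multiplicities:
  χ_A(x) = (x - 3)^4

Step 2 — compute geometric multiplicities via the rank-nullity identity g(λ) = n − rank(A − λI):
  rank(A − (3)·I) = 2, so dim ker(A − (3)·I) = n − 2 = 2

Summary:
  λ = 3: algebraic multiplicity = 4, geometric multiplicity = 2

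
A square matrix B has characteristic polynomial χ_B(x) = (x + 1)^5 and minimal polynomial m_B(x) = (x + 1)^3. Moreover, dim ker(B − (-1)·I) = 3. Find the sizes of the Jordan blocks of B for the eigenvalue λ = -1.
Block sizes for λ = -1: [3, 1, 1]

Step 1 — from the characteristic polynomial, algebraic multiplicity of λ = -1 is 5. From dim ker(B − (-1)·I) = 3, there are exactly 3 Jordan blocks for λ = -1.
Step 2 — from the minimal polynomial, the factor (x + 1)^3 tells us the largest block for λ = -1 has size 3.
Step 3 — with total size 5, 3 blocks, and largest block 3, the block sizes (in nonincreasing order) are [3, 1, 1].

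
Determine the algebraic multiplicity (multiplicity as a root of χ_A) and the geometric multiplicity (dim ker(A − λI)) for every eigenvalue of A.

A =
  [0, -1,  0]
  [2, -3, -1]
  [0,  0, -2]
λ = -2: alg = 2, geom = 1; λ = -1: alg = 1, geom = 1

Step 1 — factor the characteristic polynomial to read off the algebraic multiplicities:
  χ_A(x) = (x + 1)*(x + 2)^2

Step 2 — compute geometric multiplicities via the rank-nullity identity g(λ) = n − rank(A − λI):
  rank(A − (-2)·I) = 2, so dim ker(A − (-2)·I) = n − 2 = 1
  rank(A − (-1)·I) = 2, so dim ker(A − (-1)·I) = n − 2 = 1

Summary:
  λ = -2: algebraic multiplicity = 2, geometric multiplicity = 1
  λ = -1: algebraic multiplicity = 1, geometric multiplicity = 1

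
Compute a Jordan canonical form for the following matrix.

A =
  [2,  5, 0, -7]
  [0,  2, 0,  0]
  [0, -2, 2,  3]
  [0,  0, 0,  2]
J_2(2) ⊕ J_2(2)

The characteristic polynomial is
  det(x·I − A) = x^4 - 8*x^3 + 24*x^2 - 32*x + 16 = (x - 2)^4

Eigenvalues and multiplicities (the geometric multiplicity of λ is n − rank(A − λI), which equals the number of Jordan blocks for λ):
  λ = 2: algebraic multiplicity = 4, geometric multiplicity = 2

Determining the block sizes for each eigenvalue:
  λ = 2: with am = 4 and gm = 2, the partition is not yet determined (e.g. several partitions of 4 into 2 parts exist). Let N = A − (2)·I. Computing rank(N^1) = 2, rank(N^2) = 0; the number of blocks of size ≥ j is rank(N^{j−1}) − rank(N^j), giving [2, 2]. So we have 2 block(s) of size 2 → block sizes [2, 2]

Assembling the blocks gives a Jordan form
J =
  [2, 1, 0, 0]
  [0, 2, 0, 0]
  [0, 0, 2, 1]
  [0, 0, 0, 2]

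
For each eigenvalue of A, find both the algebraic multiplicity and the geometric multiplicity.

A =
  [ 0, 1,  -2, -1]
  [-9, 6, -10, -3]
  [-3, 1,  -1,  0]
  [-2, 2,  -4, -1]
λ = 1: alg = 4, geom = 2

Step 1 — factor the characteristic polynomial to read off the algebraic multiplicities:
  χ_A(x) = (x - 1)^4

Step 2 — compute geometric multiplicities via the rank-nullity identity g(λ) = n − rank(A − λI):
  rank(A − (1)·I) = 2, so dim ker(A − (1)·I) = n − 2 = 2

Summary:
  λ = 1: algebraic multiplicity = 4, geometric multiplicity = 2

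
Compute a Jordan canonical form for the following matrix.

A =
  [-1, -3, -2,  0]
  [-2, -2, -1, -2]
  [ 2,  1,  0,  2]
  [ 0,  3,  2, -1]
J_3(-1) ⊕ J_1(-1)

The characteristic polynomial is
  det(x·I − A) = x^4 + 4*x^3 + 6*x^2 + 4*x + 1 = (x + 1)^4

Eigenvalues and multiplicities (the geometric multiplicity of λ is n − rank(A − λI), which equals the number of Jordan blocks for λ):
  λ = -1: algebraic multiplicity = 4, geometric multiplicity = 2

Determining the block sizes for each eigenvalue:
  λ = -1: with am = 4 and gm = 2, the partition is not yet determined (e.g. several partitions of 4 into 2 parts exist). Let N = A − (-1)·I. Computing rank(N^1) = 2, rank(N^2) = 1, rank(N^3) = 0; the number of blocks of size ≥ j is rank(N^{j−1}) − rank(N^j), giving [2, 1, 1]. So we have 1 block(s) of size 3, 1 block(s) of size 1 → block sizes [3, 1]

Assembling the blocks gives a Jordan form
J =
  [-1,  1,  0,  0]
  [ 0, -1,  1,  0]
  [ 0,  0, -1,  0]
  [ 0,  0,  0, -1]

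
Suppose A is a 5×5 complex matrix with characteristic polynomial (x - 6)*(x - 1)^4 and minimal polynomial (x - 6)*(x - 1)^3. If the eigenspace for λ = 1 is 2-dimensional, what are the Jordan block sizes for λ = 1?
Block sizes for λ = 1: [3, 1]

Step 1 — from the characteristic polynomial, algebraic multiplicity of λ = 1 is 4. From dim ker(A − (1)·I) = 2, there are exactly 2 Jordan blocks for λ = 1.
Step 2 — from the minimal polynomial, the factor (x − 1)^3 tells us the largest block for λ = 1 has size 3.
Step 3 — with total size 4, 2 blocks, and largest block 3, the block sizes (in nonincreasing order) are [3, 1].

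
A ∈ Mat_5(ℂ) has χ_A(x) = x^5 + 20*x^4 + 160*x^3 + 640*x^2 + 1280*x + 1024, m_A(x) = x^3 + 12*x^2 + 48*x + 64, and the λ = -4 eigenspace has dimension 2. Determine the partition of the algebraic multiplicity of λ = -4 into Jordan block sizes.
Block sizes for λ = -4: [3, 2]

Step 1 — from the characteristic polynomial, algebraic multiplicity of λ = -4 is 5. From dim ker(A − (-4)·I) = 2, there are exactly 2 Jordan blocks for λ = -4.
Step 2 — from the minimal polynomial, the factor (x + 4)^3 tells us the largest block for λ = -4 has size 3.
Step 3 — with total size 5, 2 blocks, and largest block 3, the block sizes (in nonincreasing order) are [3, 2].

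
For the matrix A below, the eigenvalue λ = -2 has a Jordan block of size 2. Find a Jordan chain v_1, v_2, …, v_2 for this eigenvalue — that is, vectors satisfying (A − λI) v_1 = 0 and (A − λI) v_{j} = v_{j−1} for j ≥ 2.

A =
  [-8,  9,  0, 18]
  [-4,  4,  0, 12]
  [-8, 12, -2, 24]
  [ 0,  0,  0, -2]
A Jordan chain for λ = -2 of length 2:
v_1 = (-6, -4, -8, 0)ᵀ
v_2 = (1, 0, 0, 0)ᵀ

Let N = A − (-2)·I. We want v_2 with N^2 v_2 = 0 but N^1 v_2 ≠ 0; then v_{j-1} := N · v_j for j = 2, …, 2.

Pick v_2 = (1, 0, 0, 0)ᵀ.
Then v_1 = N · v_2 = (-6, -4, -8, 0)ᵀ.

Sanity check: (A − (-2)·I) v_1 = (0, 0, 0, 0)ᵀ = 0. ✓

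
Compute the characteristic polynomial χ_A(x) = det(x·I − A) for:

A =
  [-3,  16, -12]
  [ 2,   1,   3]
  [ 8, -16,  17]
x^3 - 15*x^2 + 75*x - 125

Expanding det(x·I − A) (e.g. by cofactor expansion or by noting that A is similar to its Jordan form J, which has the same characteristic polynomial as A) gives
  χ_A(x) = x^3 - 15*x^2 + 75*x - 125
which factors as (x - 5)^3. The eigenvalues (with algebraic multiplicities) are λ = 5 with multiplicity 3.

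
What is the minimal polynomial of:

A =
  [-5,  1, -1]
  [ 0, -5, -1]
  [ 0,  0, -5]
x^3 + 15*x^2 + 75*x + 125

The characteristic polynomial is χ_A(x) = (x + 5)^3, so the eigenvalues are known. The minimal polynomial is
  m_A(x) = Π_λ (x − λ)^{k_λ}
where k_λ is the size of the *largest* Jordan block for λ (equivalently, the smallest k with (A − λI)^k v = 0 for every generalised eigenvector v of λ).

  λ = -5: largest Jordan block has size 3, contributing (x + 5)^3

So m_A(x) = (x + 5)^3 = x^3 + 15*x^2 + 75*x + 125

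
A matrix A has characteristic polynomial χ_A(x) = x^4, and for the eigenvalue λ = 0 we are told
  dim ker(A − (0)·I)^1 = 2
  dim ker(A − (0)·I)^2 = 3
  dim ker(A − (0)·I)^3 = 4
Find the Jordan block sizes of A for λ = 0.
Block sizes for λ = 0: [3, 1]

From the dimensions of kernels of powers, the number of Jordan blocks of size at least j is d_j − d_{j−1} where d_j = dim ker(N^j) (with d_0 = 0). Computing the differences gives [2, 1, 1].
The number of blocks of size exactly k is (#blocks of size ≥ k) − (#blocks of size ≥ k + 1), so the partition is: 1 block(s) of size 1, 1 block(s) of size 3.
In nonincreasing order the block sizes are [3, 1].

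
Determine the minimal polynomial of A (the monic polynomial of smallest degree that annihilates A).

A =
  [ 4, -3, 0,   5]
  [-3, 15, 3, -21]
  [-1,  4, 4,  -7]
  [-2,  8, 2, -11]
x^3 - 9*x^2 + 27*x - 27

The characteristic polynomial is χ_A(x) = (x - 3)^4, so the eigenvalues are known. The minimal polynomial is
  m_A(x) = Π_λ (x − λ)^{k_λ}
where k_λ is the size of the *largest* Jordan block for λ (equivalently, the smallest k with (A − λI)^k v = 0 for every generalised eigenvector v of λ).

  λ = 3: largest Jordan block has size 3, contributing (x − 3)^3

So m_A(x) = (x - 3)^3 = x^3 - 9*x^2 + 27*x - 27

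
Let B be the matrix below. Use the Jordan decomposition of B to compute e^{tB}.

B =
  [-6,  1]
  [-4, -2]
e^{tB} =
  [-2*t*exp(-4*t) + exp(-4*t), t*exp(-4*t)]
  [-4*t*exp(-4*t), 2*t*exp(-4*t) + exp(-4*t)]

Strategy: write B = P · J · P⁻¹ where J is a Jordan canonical form, so e^{tB} = P · e^{tJ} · P⁻¹, and e^{tJ} can be computed block-by-block.

B has Jordan form
J =
  [-4,  1]
  [ 0, -4]
(up to reordering of blocks).

Per-block formulas:
  For a 2×2 Jordan block J_2(-4): exp(t · J_2(-4)) = e^(-4t)·(I + t·N), where N is the 2×2 nilpotent shift.

After assembling e^{tJ} and conjugating by P, we get:

e^{tB} =
  [-2*t*exp(-4*t) + exp(-4*t), t*exp(-4*t)]
  [-4*t*exp(-4*t), 2*t*exp(-4*t) + exp(-4*t)]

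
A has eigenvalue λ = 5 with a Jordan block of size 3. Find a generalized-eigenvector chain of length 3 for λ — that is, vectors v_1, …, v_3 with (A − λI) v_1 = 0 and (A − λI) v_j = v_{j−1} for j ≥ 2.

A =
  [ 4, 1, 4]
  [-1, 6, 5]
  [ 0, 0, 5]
A Jordan chain for λ = 5 of length 3:
v_1 = (1, 1, 0)ᵀ
v_2 = (4, 5, 0)ᵀ
v_3 = (0, 0, 1)ᵀ

Let N = A − (5)·I. We want v_3 with N^3 v_3 = 0 but N^2 v_3 ≠ 0; then v_{j-1} := N · v_j for j = 3, …, 2.

Pick v_3 = (0, 0, 1)ᵀ.
Then v_2 = N · v_3 = (4, 5, 0)ᵀ.
Then v_1 = N · v_2 = (1, 1, 0)ᵀ.

Sanity check: (A − (5)·I) v_1 = (0, 0, 0)ᵀ = 0. ✓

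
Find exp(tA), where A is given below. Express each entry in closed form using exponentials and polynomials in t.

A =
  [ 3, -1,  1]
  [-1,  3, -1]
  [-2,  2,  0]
e^{tA} =
  [t*exp(2*t) + exp(2*t), -t*exp(2*t), t*exp(2*t)]
  [-t*exp(2*t), t*exp(2*t) + exp(2*t), -t*exp(2*t)]
  [-2*t*exp(2*t), 2*t*exp(2*t), -2*t*exp(2*t) + exp(2*t)]

Strategy: write A = P · J · P⁻¹ where J is a Jordan canonical form, so e^{tA} = P · e^{tJ} · P⁻¹, and e^{tJ} can be computed block-by-block.

A has Jordan form
J =
  [2, 1, 0]
  [0, 2, 0]
  [0, 0, 2]
(up to reordering of blocks).

Per-block formulas:
  For a 2×2 Jordan block J_2(2): exp(t · J_2(2)) = e^(2t)·(I + t·N), where N is the 2×2 nilpotent shift.
  For a 1×1 block at λ = 2: exp(t · [2]) = [e^(2t)].

After assembling e^{tJ} and conjugating by P, we get:

e^{tA} =
  [t*exp(2*t) + exp(2*t), -t*exp(2*t), t*exp(2*t)]
  [-t*exp(2*t), t*exp(2*t) + exp(2*t), -t*exp(2*t)]
  [-2*t*exp(2*t), 2*t*exp(2*t), -2*t*exp(2*t) + exp(2*t)]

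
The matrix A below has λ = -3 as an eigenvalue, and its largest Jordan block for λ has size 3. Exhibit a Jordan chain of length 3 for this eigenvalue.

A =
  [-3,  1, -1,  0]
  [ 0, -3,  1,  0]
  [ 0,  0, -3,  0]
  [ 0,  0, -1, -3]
A Jordan chain for λ = -3 of length 3:
v_1 = (1, 0, 0, 0)ᵀ
v_2 = (-1, 1, 0, -1)ᵀ
v_3 = (0, 0, 1, 0)ᵀ

Let N = A − (-3)·I. We want v_3 with N^3 v_3 = 0 but N^2 v_3 ≠ 0; then v_{j-1} := N · v_j for j = 3, …, 2.

Pick v_3 = (0, 0, 1, 0)ᵀ.
Then v_2 = N · v_3 = (-1, 1, 0, -1)ᵀ.
Then v_1 = N · v_2 = (1, 0, 0, 0)ᵀ.

Sanity check: (A − (-3)·I) v_1 = (0, 0, 0, 0)ᵀ = 0. ✓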